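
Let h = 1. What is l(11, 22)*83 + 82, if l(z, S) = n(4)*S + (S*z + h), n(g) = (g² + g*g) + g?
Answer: 85987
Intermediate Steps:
n(g) = g + 2*g² (n(g) = (g² + g²) + g = 2*g² + g = g + 2*g²)
l(z, S) = 1 + 36*S + S*z (l(z, S) = (4*(1 + 2*4))*S + (S*z + 1) = (4*(1 + 8))*S + (1 + S*z) = (4*9)*S + (1 + S*z) = 36*S + (1 + S*z) = 1 + 36*S + S*z)
l(11, 22)*83 + 82 = (1 + 36*22 + 22*11)*83 + 82 = (1 + 792 + 242)*83 + 82 = 1035*83 + 82 = 85905 + 82 = 85987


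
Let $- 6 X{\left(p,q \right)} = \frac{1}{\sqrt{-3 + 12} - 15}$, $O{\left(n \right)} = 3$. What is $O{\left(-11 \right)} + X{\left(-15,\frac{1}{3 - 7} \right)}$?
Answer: $\frac{217}{72} \approx 3.0139$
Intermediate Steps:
$X{\left(p,q \right)} = \frac{1}{72}$ ($X{\left(p,q \right)} = - \frac{1}{6 \left(\sqrt{-3 + 12} - 15\right)} = - \frac{1}{6 \left(\sqrt{9} - 15\right)} = - \frac{1}{6 \left(3 - 15\right)} = - \frac{1}{6 \left(-12\right)} = \left(- \frac{1}{6}\right) \left(- \frac{1}{12}\right) = \frac{1}{72}$)
$O{\left(-11 \right)} + X{\left(-15,\frac{1}{3 - 7} \right)} = 3 + \frac{1}{72} = \frac{217}{72}$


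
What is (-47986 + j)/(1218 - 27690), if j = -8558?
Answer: 2356/1103 ≈ 2.1360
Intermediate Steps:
(-47986 + j)/(1218 - 27690) = (-47986 - 8558)/(1218 - 27690) = -56544/(-26472) = -56544*(-1/26472) = 2356/1103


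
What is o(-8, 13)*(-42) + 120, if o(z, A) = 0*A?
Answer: 120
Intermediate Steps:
o(z, A) = 0
o(-8, 13)*(-42) + 120 = 0*(-42) + 120 = 0 + 120 = 120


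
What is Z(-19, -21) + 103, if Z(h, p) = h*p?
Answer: 502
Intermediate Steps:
Z(-19, -21) + 103 = -19*(-21) + 103 = 399 + 103 = 502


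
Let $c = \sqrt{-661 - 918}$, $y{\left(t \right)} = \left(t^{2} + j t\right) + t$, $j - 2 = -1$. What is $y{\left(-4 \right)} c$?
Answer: $8 i \sqrt{1579} \approx 317.89 i$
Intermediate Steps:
$j = 1$ ($j = 2 - 1 = 1$)
$y{\left(t \right)} = t^{2} + 2 t$ ($y{\left(t \right)} = \left(t^{2} + 1 t\right) + t = \left(t^{2} + t\right) + t = \left(t + t^{2}\right) + t = t^{2} + 2 t$)
$c = i \sqrt{1579}$ ($c = \sqrt{-1579} = i \sqrt{1579} \approx 39.737 i$)
$y{\left(-4 \right)} c = - 4 \left(2 - 4\right) i \sqrt{1579} = \left(-4\right) \left(-2\right) i \sqrt{1579} = 8 i \sqrt{1579}$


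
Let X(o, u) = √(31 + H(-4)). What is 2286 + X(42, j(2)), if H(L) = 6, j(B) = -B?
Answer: 2286 + √37 ≈ 2292.1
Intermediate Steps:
X(o, u) = √37 (X(o, u) = √(31 + 6) = √37)
2286 + X(42, j(2)) = 2286 + √37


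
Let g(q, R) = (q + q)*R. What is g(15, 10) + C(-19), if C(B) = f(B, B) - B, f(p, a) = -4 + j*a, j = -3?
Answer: 372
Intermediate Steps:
f(p, a) = -4 - 3*a
C(B) = -4 - 4*B (C(B) = (-4 - 3*B) - B = -4 - 4*B)
g(q, R) = 2*R*q (g(q, R) = (2*q)*R = 2*R*q)
g(15, 10) + C(-19) = 2*10*15 + (-4 - 4*(-19)) = 300 + (-4 + 76) = 300 + 72 = 372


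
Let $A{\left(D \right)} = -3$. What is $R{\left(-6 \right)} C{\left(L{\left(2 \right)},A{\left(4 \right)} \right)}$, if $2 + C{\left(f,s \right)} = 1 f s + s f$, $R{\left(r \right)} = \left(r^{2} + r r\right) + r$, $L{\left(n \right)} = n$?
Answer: $-924$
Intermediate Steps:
$R{\left(r \right)} = r + 2 r^{2}$ ($R{\left(r \right)} = \left(r^{2} + r^{2}\right) + r = 2 r^{2} + r = r + 2 r^{2}$)
$C{\left(f,s \right)} = -2 + 2 f s$ ($C{\left(f,s \right)} = -2 + \left(1 f s + s f\right) = -2 + \left(f s + f s\right) = -2 + 2 f s$)
$R{\left(-6 \right)} C{\left(L{\left(2 \right)},A{\left(4 \right)} \right)} = - 6 \left(1 + 2 \left(-6\right)\right) \left(-2 + 2 \cdot 2 \left(-3\right)\right) = - 6 \left(1 - 12\right) \left(-2 - 12\right) = \left(-6\right) \left(-11\right) \left(-14\right) = 66 \left(-14\right) = -924$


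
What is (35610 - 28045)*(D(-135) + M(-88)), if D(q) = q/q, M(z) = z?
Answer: -658155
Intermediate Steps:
D(q) = 1
(35610 - 28045)*(D(-135) + M(-88)) = (35610 - 28045)*(1 - 88) = 7565*(-87) = -658155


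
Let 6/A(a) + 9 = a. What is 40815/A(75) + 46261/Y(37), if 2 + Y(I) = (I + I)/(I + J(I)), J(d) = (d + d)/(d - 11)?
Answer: 125138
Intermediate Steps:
J(d) = 2*d/(-11 + d) (J(d) = (2*d)/(-11 + d) = 2*d/(-11 + d))
A(a) = 6/(-9 + a)
Y(I) = -2 + 2*I/(I + 2*I/(-11 + I)) (Y(I) = -2 + (I + I)/(I + 2*I/(-11 + I)) = -2 + (2*I)/(I + 2*I/(-11 + I)) = -2 + 2*I/(I + 2*I/(-11 + I)))
40815/A(75) + 46261/Y(37) = 40815/((6/(-9 + 75))) + 46261/((-4/(-9 + 37))) = 40815/((6/66)) + 46261/((-4/28)) = 40815/((6*(1/66))) + 46261/((-4*1/28)) = 40815/(1/11) + 46261/(-1/7) = 40815*11 + 46261*(-7) = 448965 - 323827 = 125138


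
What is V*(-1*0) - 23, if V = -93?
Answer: -23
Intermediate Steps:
V*(-1*0) - 23 = -(-93)*0 - 23 = -93*0 - 23 = 0 - 23 = -23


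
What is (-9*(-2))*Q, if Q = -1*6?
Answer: -108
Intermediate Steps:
Q = -6
(-9*(-2))*Q = -9*(-2)*(-6) = 18*(-6) = -108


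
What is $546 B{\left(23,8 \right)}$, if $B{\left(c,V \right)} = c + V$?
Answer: $16926$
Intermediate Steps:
$B{\left(c,V \right)} = V + c$
$546 B{\left(23,8 \right)} = 546 \left(8 + 23\right) = 546 \cdot 31 = 16926$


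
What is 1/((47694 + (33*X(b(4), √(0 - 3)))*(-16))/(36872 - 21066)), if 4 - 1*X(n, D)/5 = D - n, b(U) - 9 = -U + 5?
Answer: 14138467/11343963 - 3477320*I*√3/11343963 ≈ 1.2463 - 0.53093*I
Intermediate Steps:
b(U) = 14 - U (b(U) = 9 + (-U + 5) = 9 + (5 - U) = 14 - U)
X(n, D) = 20 - 5*D + 5*n (X(n, D) = 20 - 5*(D - n) = 20 + (-5*D + 5*n) = 20 - 5*D + 5*n)
1/((47694 + (33*X(b(4), √(0 - 3)))*(-16))/(36872 - 21066)) = 1/((47694 + (33*(20 - 5*√(0 - 3) + 5*(14 - 1*4)))*(-16))/(36872 - 21066)) = 1/((47694 + (33*(20 - 5*I*√3 + 5*(14 - 4)))*(-16))/15806) = 1/((47694 + (33*(20 - 5*I*√3 + 5*10))*(-16))*(1/15806)) = 1/((47694 + (33*(20 - 5*I*√3 + 50))*(-16))*(1/15806)) = 1/((47694 + (33*(70 - 5*I*√3))*(-16))*(1/15806)) = 1/((47694 + (2310 - 165*I*√3)*(-16))*(1/15806)) = 1/((47694 + (-36960 + 2640*I*√3))*(1/15806)) = 1/((10734 + 2640*I*√3)*(1/15806)) = 1/(5367/7903 + 1320*I*√3/7903)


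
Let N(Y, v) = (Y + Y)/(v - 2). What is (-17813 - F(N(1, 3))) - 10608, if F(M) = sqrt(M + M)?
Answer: -28423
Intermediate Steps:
N(Y, v) = 2*Y/(-2 + v) (N(Y, v) = (2*Y)/(-2 + v) = 2*Y/(-2 + v))
F(M) = sqrt(2)*sqrt(M) (F(M) = sqrt(2*M) = sqrt(2)*sqrt(M))
(-17813 - F(N(1, 3))) - 10608 = (-17813 - sqrt(2)*sqrt(2*1/(-2 + 3))) - 10608 = (-17813 - sqrt(2)*sqrt(2*1/1)) - 10608 = (-17813 - sqrt(2)*sqrt(2*1*1)) - 10608 = (-17813 - sqrt(2)*sqrt(2)) - 10608 = (-17813 - 1*2) - 10608 = (-17813 - 2) - 10608 = -17815 - 10608 = -28423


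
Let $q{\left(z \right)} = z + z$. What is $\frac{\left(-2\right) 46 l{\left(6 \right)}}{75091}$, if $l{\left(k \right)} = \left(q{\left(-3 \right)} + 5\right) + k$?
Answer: $- \frac{460}{75091} \approx -0.0061259$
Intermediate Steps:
$q{\left(z \right)} = 2 z$
$l{\left(k \right)} = -1 + k$ ($l{\left(k \right)} = \left(2 \left(-3\right) + 5\right) + k = \left(-6 + 5\right) + k = -1 + k$)
$\frac{\left(-2\right) 46 l{\left(6 \right)}}{75091} = \frac{\left(-2\right) 46 \left(-1 + 6\right)}{75091} = \left(-92\right) 5 \cdot \frac{1}{75091} = \left(-460\right) \frac{1}{75091} = - \frac{460}{75091}$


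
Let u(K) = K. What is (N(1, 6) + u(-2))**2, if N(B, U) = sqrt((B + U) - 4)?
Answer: (2 - sqrt(3))**2 ≈ 0.071797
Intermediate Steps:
N(B, U) = sqrt(-4 + B + U)
(N(1, 6) + u(-2))**2 = (sqrt(-4 + 1 + 6) - 2)**2 = (sqrt(3) - 2)**2 = (-2 + sqrt(3))**2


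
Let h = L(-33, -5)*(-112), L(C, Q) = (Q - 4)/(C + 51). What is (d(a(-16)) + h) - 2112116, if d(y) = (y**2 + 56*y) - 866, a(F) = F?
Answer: -2113566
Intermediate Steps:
L(C, Q) = (-4 + Q)/(51 + C)
d(y) = -866 + y**2 + 56*y
h = 56 (h = ((-4 - 5)/(51 - 33))*(-112) = (-9/18)*(-112) = ((1/18)*(-9))*(-112) = -1/2*(-112) = 56)
(d(a(-16)) + h) - 2112116 = ((-866 + (-16)**2 + 56*(-16)) + 56) - 2112116 = ((-866 + 256 - 896) + 56) - 2112116 = (-1506 + 56) - 2112116 = -1450 - 2112116 = -2113566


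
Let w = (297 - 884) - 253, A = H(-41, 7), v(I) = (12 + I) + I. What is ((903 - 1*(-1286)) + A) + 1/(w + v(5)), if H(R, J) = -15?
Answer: 1778331/818 ≈ 2174.0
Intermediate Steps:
v(I) = 12 + 2*I
A = -15
w = -840 (w = -587 - 253 = -840)
((903 - 1*(-1286)) + A) + 1/(w + v(5)) = ((903 - 1*(-1286)) - 15) + 1/(-840 + (12 + 2*5)) = ((903 + 1286) - 15) + 1/(-840 + (12 + 10)) = (2189 - 15) + 1/(-840 + 22) = 2174 + 1/(-818) = 2174 - 1/818 = 1778331/818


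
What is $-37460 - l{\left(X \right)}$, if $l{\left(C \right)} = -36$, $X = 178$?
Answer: $-37424$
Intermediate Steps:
$-37460 - l{\left(X \right)} = -37460 - -36 = -37460 + 36 = -37424$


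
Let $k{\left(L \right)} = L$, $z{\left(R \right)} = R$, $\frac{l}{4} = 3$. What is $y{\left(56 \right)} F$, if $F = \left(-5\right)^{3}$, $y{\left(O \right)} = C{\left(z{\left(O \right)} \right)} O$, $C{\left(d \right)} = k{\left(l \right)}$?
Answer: $-84000$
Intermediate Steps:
$l = 12$ ($l = 4 \cdot 3 = 12$)
$C{\left(d \right)} = 12$
$y{\left(O \right)} = 12 O$
$F = -125$
$y{\left(56 \right)} F = 12 \cdot 56 \left(-125\right) = 672 \left(-125\right) = -84000$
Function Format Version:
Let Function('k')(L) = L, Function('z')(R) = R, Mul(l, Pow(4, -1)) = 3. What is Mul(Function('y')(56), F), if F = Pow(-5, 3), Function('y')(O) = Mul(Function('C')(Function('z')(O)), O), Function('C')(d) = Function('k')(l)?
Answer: -84000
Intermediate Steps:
l = 12 (l = Mul(4, 3) = 12)
Function('C')(d) = 12
Function('y')(O) = Mul(12, O)
F = -125
Mul(Function('y')(56), F) = Mul(Mul(12, 56), -125) = Mul(672, -125) = -84000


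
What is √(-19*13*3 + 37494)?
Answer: √36753 ≈ 191.71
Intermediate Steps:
√(-19*13*3 + 37494) = √(-247*3 + 37494) = √(-741 + 37494) = √36753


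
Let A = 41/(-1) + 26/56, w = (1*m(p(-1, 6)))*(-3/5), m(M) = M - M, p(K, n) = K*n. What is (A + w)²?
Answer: 1288225/784 ≈ 1643.1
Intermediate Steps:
m(M) = 0
w = 0 (w = (1*0)*(-3/5) = 0*(-3*⅕) = 0*(-⅗) = 0)
A = -1135/28 (A = 41*(-1) + 26*(1/56) = -41 + 13/28 = -1135/28 ≈ -40.536)
(A + w)² = (-1135/28 + 0)² = (-1135/28)² = 1288225/784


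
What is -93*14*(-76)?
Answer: 98952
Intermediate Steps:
-93*14*(-76) = -1302*(-76) = 98952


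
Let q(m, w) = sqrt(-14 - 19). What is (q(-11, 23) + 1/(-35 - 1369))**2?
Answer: (1 - 1404*I*sqrt(33))**2/1971216 ≈ -33.0 - 0.0081831*I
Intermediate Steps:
q(m, w) = I*sqrt(33) (q(m, w) = sqrt(-33) = I*sqrt(33))
(q(-11, 23) + 1/(-35 - 1369))**2 = (I*sqrt(33) + 1/(-35 - 1369))**2 = (I*sqrt(33) + 1/(-1404))**2 = (I*sqrt(33) - 1/1404)**2 = (-1/1404 + I*sqrt(33))**2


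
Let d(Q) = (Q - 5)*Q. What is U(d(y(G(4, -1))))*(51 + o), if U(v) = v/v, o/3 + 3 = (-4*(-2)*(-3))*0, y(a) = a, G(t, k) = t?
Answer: 42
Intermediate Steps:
d(Q) = Q*(-5 + Q) (d(Q) = (-5 + Q)*Q = Q*(-5 + Q))
o = -9 (o = -9 + 3*((-4*(-2)*(-3))*0) = -9 + 3*((8*(-3))*0) = -9 + 3*(-24*0) = -9 + 3*0 = -9 + 0 = -9)
U(v) = 1
U(d(y(G(4, -1))))*(51 + o) = 1*(51 - 9) = 1*42 = 42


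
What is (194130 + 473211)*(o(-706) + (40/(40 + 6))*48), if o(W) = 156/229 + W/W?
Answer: 152617549995/5267 ≈ 2.8976e+7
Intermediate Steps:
o(W) = 385/229 (o(W) = 156*(1/229) + 1 = 156/229 + 1 = 385/229)
(194130 + 473211)*(o(-706) + (40/(40 + 6))*48) = (194130 + 473211)*(385/229 + (40/(40 + 6))*48) = 667341*(385/229 + (40/46)*48) = 667341*(385/229 + (40*(1/46))*48) = 667341*(385/229 + (20/23)*48) = 667341*(385/229 + 960/23) = 667341*(228695/5267) = 152617549995/5267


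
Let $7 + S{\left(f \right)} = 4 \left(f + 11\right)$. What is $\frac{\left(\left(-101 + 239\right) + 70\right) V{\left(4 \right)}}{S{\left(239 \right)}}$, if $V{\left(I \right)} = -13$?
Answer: $- \frac{2704}{993} \approx -2.7231$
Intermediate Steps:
$S{\left(f \right)} = 37 + 4 f$ ($S{\left(f \right)} = -7 + 4 \left(f + 11\right) = -7 + 4 \left(11 + f\right) = -7 + \left(44 + 4 f\right) = 37 + 4 f$)
$\frac{\left(\left(-101 + 239\right) + 70\right) V{\left(4 \right)}}{S{\left(239 \right)}} = \frac{\left(\left(-101 + 239\right) + 70\right) \left(-13\right)}{37 + 4 \cdot 239} = \frac{\left(138 + 70\right) \left(-13\right)}{37 + 956} = \frac{208 \left(-13\right)}{993} = \left(-2704\right) \frac{1}{993} = - \frac{2704}{993}$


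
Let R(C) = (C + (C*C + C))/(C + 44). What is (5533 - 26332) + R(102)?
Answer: -1513023/73 ≈ -20726.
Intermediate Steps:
R(C) = (C² + 2*C)/(44 + C) (R(C) = (C + (C² + C))/(44 + C) = (C + (C + C²))/(44 + C) = (C² + 2*C)/(44 + C))
(5533 - 26332) + R(102) = (5533 - 26332) + 102*(2 + 102)/(44 + 102) = -20799 + 102*104/146 = -20799 + 102*(1/146)*104 = -20799 + 5304/73 = -1513023/73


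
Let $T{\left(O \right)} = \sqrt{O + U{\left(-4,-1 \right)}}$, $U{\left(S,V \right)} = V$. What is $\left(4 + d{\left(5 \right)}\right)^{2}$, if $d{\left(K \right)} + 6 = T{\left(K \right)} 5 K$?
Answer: $2304$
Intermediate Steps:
$T{\left(O \right)} = \sqrt{-1 + O}$ ($T{\left(O \right)} = \sqrt{O - 1} = \sqrt{-1 + O}$)
$d{\left(K \right)} = -6 + 5 K \sqrt{-1 + K}$ ($d{\left(K \right)} = -6 + \sqrt{-1 + K} 5 K = -6 + 5 \sqrt{-1 + K} K = -6 + 5 K \sqrt{-1 + K}$)
$\left(4 + d{\left(5 \right)}\right)^{2} = \left(4 - \left(6 - 25 \sqrt{-1 + 5}\right)\right)^{2} = \left(4 - \left(6 - 25 \sqrt{4}\right)\right)^{2} = \left(4 - \left(6 - 50\right)\right)^{2} = \left(4 + \left(-6 + 50\right)\right)^{2} = \left(4 + 44\right)^{2} = 48^{2} = 2304$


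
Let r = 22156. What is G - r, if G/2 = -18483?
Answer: -59122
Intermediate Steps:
G = -36966 (G = 2*(-18483) = -36966)
G - r = -36966 - 1*22156 = -36966 - 22156 = -59122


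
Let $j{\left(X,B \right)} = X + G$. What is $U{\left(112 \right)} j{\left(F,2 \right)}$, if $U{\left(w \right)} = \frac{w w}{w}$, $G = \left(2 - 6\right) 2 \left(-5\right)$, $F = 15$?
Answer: $6160$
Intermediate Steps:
$G = 40$ ($G = \left(2 - 6\right) 2 \left(-5\right) = \left(-4\right) 2 \left(-5\right) = \left(-8\right) \left(-5\right) = 40$)
$j{\left(X,B \right)} = 40 + X$ ($j{\left(X,B \right)} = X + 40 = 40 + X$)
$U{\left(w \right)} = w$ ($U{\left(w \right)} = \frac{w^{2}}{w} = w$)
$U{\left(112 \right)} j{\left(F,2 \right)} = 112 \left(40 + 15\right) = 112 \cdot 55 = 6160$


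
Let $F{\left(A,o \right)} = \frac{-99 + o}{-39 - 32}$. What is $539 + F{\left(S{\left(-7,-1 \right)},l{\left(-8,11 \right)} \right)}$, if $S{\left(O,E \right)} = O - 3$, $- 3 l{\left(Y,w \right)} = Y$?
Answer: $\frac{115096}{213} \approx 540.36$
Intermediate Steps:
$l{\left(Y,w \right)} = - \frac{Y}{3}$
$S{\left(O,E \right)} = -3 + O$ ($S{\left(O,E \right)} = O - 3 = -3 + O$)
$F{\left(A,o \right)} = \frac{99}{71} - \frac{o}{71}$ ($F{\left(A,o \right)} = \frac{-99 + o}{-71} = \left(-99 + o\right) \left(- \frac{1}{71}\right) = \frac{99}{71} - \frac{o}{71}$)
$539 + F{\left(S{\left(-7,-1 \right)},l{\left(-8,11 \right)} \right)} = 539 + \left(\frac{99}{71} - \frac{\left(- \frac{1}{3}\right) \left(-8\right)}{71}\right) = 539 + \left(\frac{99}{71} - \frac{8}{213}\right) = 539 + \frac{289}{213} = \frac{115096}{213}$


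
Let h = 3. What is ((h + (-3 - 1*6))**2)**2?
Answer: 1296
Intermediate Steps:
((h + (-3 - 1*6))**2)**2 = ((3 + (-3 - 1*6))**2)**2 = ((3 + (-3 - 6))**2)**2 = ((3 - 9)**2)**2 = ((-6)**2)**2 = 36**2 = 1296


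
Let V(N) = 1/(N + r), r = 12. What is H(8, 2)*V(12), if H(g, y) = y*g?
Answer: ⅔ ≈ 0.66667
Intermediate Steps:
H(g, y) = g*y
V(N) = 1/(12 + N) (V(N) = 1/(N + 12) = 1/(12 + N))
H(8, 2)*V(12) = (8*2)/(12 + 12) = 16/24 = 16*(1/24) = ⅔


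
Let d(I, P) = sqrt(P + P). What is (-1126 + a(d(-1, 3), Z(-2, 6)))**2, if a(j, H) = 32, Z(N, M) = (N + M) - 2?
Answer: 1196836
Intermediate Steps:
d(I, P) = sqrt(2)*sqrt(P) (d(I, P) = sqrt(2*P) = sqrt(2)*sqrt(P))
Z(N, M) = -2 + M + N (Z(N, M) = (M + N) - 2 = -2 + M + N)
(-1126 + a(d(-1, 3), Z(-2, 6)))**2 = (-1126 + 32)**2 = (-1094)**2 = 1196836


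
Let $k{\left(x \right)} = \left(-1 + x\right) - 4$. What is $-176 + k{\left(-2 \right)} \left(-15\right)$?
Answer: $-71$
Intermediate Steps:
$k{\left(x \right)} = -5 + x$
$-176 + k{\left(-2 \right)} \left(-15\right) = -176 + \left(-5 - 2\right) \left(-15\right) = -176 - -105 = -176 + 105 = -71$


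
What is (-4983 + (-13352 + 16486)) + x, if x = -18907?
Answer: -20756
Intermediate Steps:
(-4983 + (-13352 + 16486)) + x = (-4983 + (-13352 + 16486)) - 18907 = (-4983 + 3134) - 18907 = -1849 - 18907 = -20756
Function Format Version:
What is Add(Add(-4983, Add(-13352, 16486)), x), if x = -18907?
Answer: -20756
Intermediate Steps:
Add(Add(-4983, Add(-13352, 16486)), x) = Add(Add(-4983, Add(-13352, 16486)), -18907) = Add(Add(-4983, 3134), -18907) = Add(-1849, -18907) = -20756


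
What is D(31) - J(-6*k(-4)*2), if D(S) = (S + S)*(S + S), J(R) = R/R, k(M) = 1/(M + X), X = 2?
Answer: 3843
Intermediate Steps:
k(M) = 1/(2 + M) (k(M) = 1/(M + 2) = 1/(2 + M))
J(R) = 1
D(S) = 4*S² (D(S) = (2*S)*(2*S) = 4*S²)
D(31) - J(-6*k(-4)*2) = 4*31² - 1*1 = 4*961 - 1 = 3844 - 1 = 3843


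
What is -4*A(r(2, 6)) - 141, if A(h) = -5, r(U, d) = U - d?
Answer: -121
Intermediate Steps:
-4*A(r(2, 6)) - 141 = -4*(-5) - 141 = 20 - 141 = -121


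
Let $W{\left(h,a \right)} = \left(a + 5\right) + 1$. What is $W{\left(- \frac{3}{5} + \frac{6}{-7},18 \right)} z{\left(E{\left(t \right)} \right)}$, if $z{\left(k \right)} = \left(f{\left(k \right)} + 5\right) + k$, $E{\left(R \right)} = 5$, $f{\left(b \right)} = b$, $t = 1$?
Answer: $360$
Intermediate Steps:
$W{\left(h,a \right)} = 6 + a$ ($W{\left(h,a \right)} = \left(5 + a\right) + 1 = 6 + a$)
$z{\left(k \right)} = 5 + 2 k$ ($z{\left(k \right)} = \left(k + 5\right) + k = \left(5 + k\right) + k = 5 + 2 k$)
$W{\left(- \frac{3}{5} + \frac{6}{-7},18 \right)} z{\left(E{\left(t \right)} \right)} = \left(6 + 18\right) \left(5 + 2 \cdot 5\right) = 24 \left(5 + 10\right) = 24 \cdot 15 = 360$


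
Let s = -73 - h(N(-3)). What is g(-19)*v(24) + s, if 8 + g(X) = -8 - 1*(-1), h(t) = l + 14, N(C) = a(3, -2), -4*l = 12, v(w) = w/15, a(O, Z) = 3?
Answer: -108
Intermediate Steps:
v(w) = w/15 (v(w) = w*(1/15) = w/15)
l = -3 (l = -¼*12 = -3)
N(C) = 3
h(t) = 11 (h(t) = -3 + 14 = 11)
s = -84 (s = -73 - 1*11 = -73 - 11 = -84)
g(X) = -15 (g(X) = -8 + (-8 - 1*(-1)) = -8 + (-8 + 1) = -8 - 7 = -15)
g(-19)*v(24) + s = -24 - 84 = -108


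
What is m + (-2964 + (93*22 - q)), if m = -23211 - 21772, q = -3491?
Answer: -42410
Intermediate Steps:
m = -44983
m + (-2964 + (93*22 - q)) = -44983 + (-2964 + (93*22 - 1*(-3491))) = -44983 + (-2964 + (2046 + 3491)) = -44983 + (-2964 + 5537) = -44983 + 2573 = -42410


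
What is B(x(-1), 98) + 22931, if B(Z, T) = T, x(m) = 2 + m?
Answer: 23029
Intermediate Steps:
B(x(-1), 98) + 22931 = 98 + 22931 = 23029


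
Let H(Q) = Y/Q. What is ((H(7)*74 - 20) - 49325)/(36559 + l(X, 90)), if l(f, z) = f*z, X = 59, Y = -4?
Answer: -345711/293083 ≈ -1.1796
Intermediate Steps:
H(Q) = -4/Q
((H(7)*74 - 20) - 49325)/(36559 + l(X, 90)) = ((-4/7*74 - 20) - 49325)/(36559 + 59*90) = ((-4*⅐*74 - 20) - 49325)/(36559 + 5310) = ((-4/7*74 - 20) - 49325)/41869 = ((-296/7 - 20) - 49325)*(1/41869) = (-436/7 - 49325)*(1/41869) = -345711/7*1/41869 = -345711/293083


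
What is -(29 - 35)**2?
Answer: -36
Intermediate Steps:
-(29 - 35)**2 = -1*(-6)**2 = -1*36 = -36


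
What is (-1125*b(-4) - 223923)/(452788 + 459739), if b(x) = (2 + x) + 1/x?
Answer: -885567/3650108 ≈ -0.24261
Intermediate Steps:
b(x) = 2 + x + 1/x
(-1125*b(-4) - 223923)/(452788 + 459739) = (-1125*(2 - 4 + 1/(-4)) - 223923)/(452788 + 459739) = (-1125*(2 - 4 - ¼) - 223923)/912527 = (-1125*(-9/4) - 223923)*(1/912527) = (10125/4 - 223923)*(1/912527) = -885567/4*1/912527 = -885567/3650108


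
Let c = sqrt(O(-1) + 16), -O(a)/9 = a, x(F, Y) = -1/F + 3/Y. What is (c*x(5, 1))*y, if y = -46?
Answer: -644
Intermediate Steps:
O(a) = -9*a
c = 5 (c = sqrt(-9*(-1) + 16) = sqrt(9 + 16) = sqrt(25) = 5)
(c*x(5, 1))*y = (5*(-1/5 + 3/1))*(-46) = (5*(-1*1/5 + 3*1))*(-46) = (5*(-1/5 + 3))*(-46) = (5*(14/5))*(-46) = 14*(-46) = -644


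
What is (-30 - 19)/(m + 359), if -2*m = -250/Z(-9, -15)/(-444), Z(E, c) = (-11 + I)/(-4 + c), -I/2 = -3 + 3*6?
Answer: -891996/6532861 ≈ -0.13654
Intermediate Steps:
I = -30 (I = -2*(-3 + 3*6) = -2*(-3 + 18) = -2*15 = -30)
Z(E, c) = -41/(-4 + c) (Z(E, c) = (-11 - 30)/(-4 + c) = -41/(-4 + c))
m = -2375/18204 (m = -(-250/((-41/(-4 - 15))))/(2*(-444)) = -(-250/((-41/(-19))))*(-1)/(2*444) = -(-250/((-41*(-1/19))))*(-1)/(2*444) = -(-250/41/19)*(-1)/(2*444) = -(-250*19/41)*(-1)/(2*444) = -(-2375)*(-1)/(41*444) = -1/2*2375/9102 = -2375/18204 ≈ -0.13047)
(-30 - 19)/(m + 359) = (-30 - 19)/(-2375/18204 + 359) = -49/6532861/18204 = -49*18204/6532861 = -891996/6532861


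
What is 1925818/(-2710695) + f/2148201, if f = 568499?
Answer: -865338918871/1941039236565 ≈ -0.44581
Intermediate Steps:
1925818/(-2710695) + f/2148201 = 1925818/(-2710695) + 568499/2148201 = 1925818*(-1/2710695) + 568499*(1/2148201) = -1925818/2710695 + 568499/2148201 = -865338918871/1941039236565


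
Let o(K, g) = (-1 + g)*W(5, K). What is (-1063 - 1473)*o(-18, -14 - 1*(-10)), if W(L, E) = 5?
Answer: 63400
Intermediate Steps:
o(K, g) = -5 + 5*g (o(K, g) = (-1 + g)*5 = -5 + 5*g)
(-1063 - 1473)*o(-18, -14 - 1*(-10)) = (-1063 - 1473)*(-5 + 5*(-14 - 1*(-10))) = -2536*(-5 + 5*(-14 + 10)) = -2536*(-5 + 5*(-4)) = -2536*(-5 - 20) = -2536*(-25) = 63400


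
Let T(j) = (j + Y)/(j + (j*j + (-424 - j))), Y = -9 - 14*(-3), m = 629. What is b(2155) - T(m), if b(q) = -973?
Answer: -384546803/395217 ≈ -973.00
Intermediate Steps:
Y = 33 (Y = -9 + 42 = 33)
T(j) = (33 + j)/(-424 + j²) (T(j) = (j + 33)/(j + (j*j + (-424 - j))) = (33 + j)/(j + (j² + (-424 - j))) = (33 + j)/(j + (-424 + j² - j)) = (33 + j)/(-424 + j²))
b(2155) - T(m) = -973 - (33 + 629)/(-424 + 629²) = -973 - 662/(-424 + 395641) = -973 - 662/395217 = -384546803/395217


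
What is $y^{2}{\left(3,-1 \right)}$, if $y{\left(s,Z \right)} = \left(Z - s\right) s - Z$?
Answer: $121$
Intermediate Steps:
$y{\left(s,Z \right)} = - Z + s \left(Z - s\right)$ ($y{\left(s,Z \right)} = s \left(Z - s\right) - Z = - Z + s \left(Z - s\right)$)
$y^{2}{\left(3,-1 \right)} = \left(\left(-1\right) \left(-1\right) - 3^{2} - 3\right)^{2} = \left(1 - 9 - 3\right)^{2} = \left(-11\right)^{2} = 121$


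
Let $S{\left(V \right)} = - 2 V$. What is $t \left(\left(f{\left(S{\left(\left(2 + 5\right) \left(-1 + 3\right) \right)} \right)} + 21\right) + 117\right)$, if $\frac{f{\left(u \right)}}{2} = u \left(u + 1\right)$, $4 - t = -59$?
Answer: $103950$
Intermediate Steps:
$t = 63$ ($t = 4 - -59 = 4 + 59 = 63$)
$f{\left(u \right)} = 2 u \left(1 + u\right)$ ($f{\left(u \right)} = 2 u \left(u + 1\right) = 2 u \left(1 + u\right)$)
$t \left(\left(f{\left(S{\left(\left(2 + 5\right) \left(-1 + 3\right) \right)} \right)} + 21\right) + 117\right) = 63 \left(\left(2 \left(- 2 \left(2 + 5\right) \left(-1 + 3\right)\right) \left(1 - 2 \left(2 + 5\right) \left(-1 + 3\right)\right) + 21\right) + 117\right) = 63 \left(\left(2 \left(- 2 \cdot 7 \cdot 2\right) \left(1 - 2 \cdot 7 \cdot 2\right) + 21\right) + 117\right) = 63 \left(\left(2 \left(\left(-2\right) 14\right) \left(1 - 28\right) + 21\right) + 117\right) = 63 \left(\left(2 \left(-28\right) \left(1 - 28\right) + 21\right) + 117\right) = 63 \left(\left(2 \left(-28\right) \left(-27\right) + 21\right) + 117\right) = 63 \left(\left(1512 + 21\right) + 117\right) = 63 \left(1533 + 117\right) = 63 \cdot 1650 = 103950$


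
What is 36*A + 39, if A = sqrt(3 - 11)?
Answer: 39 + 72*I*sqrt(2) ≈ 39.0 + 101.82*I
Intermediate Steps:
A = 2*I*sqrt(2) (A = sqrt(-8) = 2*I*sqrt(2) ≈ 2.8284*I)
36*A + 39 = 36*(2*I*sqrt(2)) + 39 = 72*I*sqrt(2) + 39 = 39 + 72*I*sqrt(2)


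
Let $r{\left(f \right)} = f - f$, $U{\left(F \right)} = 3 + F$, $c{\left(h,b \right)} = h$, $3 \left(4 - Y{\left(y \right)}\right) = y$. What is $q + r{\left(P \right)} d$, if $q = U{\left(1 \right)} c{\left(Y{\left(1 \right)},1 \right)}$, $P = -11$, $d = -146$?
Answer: $\frac{44}{3} \approx 14.667$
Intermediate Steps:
$Y{\left(y \right)} = 4 - \frac{y}{3}$
$q = \frac{44}{3}$ ($q = \left(3 + 1\right) \left(4 - \frac{1}{3}\right) = 4 \left(4 - \frac{1}{3}\right) = 4 \cdot \frac{11}{3} = \frac{44}{3} \approx 14.667$)
$r{\left(f \right)} = 0$
$q + r{\left(P \right)} d = \frac{44}{3} + 0 \left(-146\right) = \frac{44}{3} + 0 = \frac{44}{3}$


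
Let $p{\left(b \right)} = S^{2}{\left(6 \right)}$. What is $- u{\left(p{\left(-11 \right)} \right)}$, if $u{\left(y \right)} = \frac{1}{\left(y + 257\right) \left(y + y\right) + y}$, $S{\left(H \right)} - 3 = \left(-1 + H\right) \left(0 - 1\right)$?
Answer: $- \frac{1}{2092} \approx -0.00047801$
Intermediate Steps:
$S{\left(H \right)} = 4 - H$ ($S{\left(H \right)} = 3 + \left(-1 + H\right) \left(0 - 1\right) = 3 + \left(-1 + H\right) \left(-1\right) = 3 - \left(-1 + H\right) = 4 - H$)
$p{\left(b \right)} = 4$ ($p{\left(b \right)} = \left(4 - 6\right)^{2} = \left(-2\right)^{2} = 4$)
$u{\left(y \right)} = \frac{1}{y + 2 y \left(257 + y\right)}$ ($u{\left(y \right)} = \frac{1}{\left(257 + y\right) 2 y + y} = \frac{1}{2 y \left(257 + y\right) + y} = \frac{1}{y + 2 y \left(257 + y\right)}$)
$- u{\left(p{\left(-11 \right)} \right)} = - \frac{1}{4 \left(515 + 2 \cdot 4\right)} = - \frac{1}{4 \left(515 + 8\right)} = - \frac{1}{4 \cdot 523} = \left(-1\right) \frac{1}{2092} = - \frac{1}{2092}$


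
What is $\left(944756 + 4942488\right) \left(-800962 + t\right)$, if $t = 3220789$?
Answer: $14246111986788$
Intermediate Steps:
$\left(944756 + 4942488\right) \left(-800962 + t\right) = \left(944756 + 4942488\right) \left(-800962 + 3220789\right) = 5887244 \cdot 2419827 = 14246111986788$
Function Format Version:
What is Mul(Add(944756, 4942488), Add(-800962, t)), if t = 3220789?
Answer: 14246111986788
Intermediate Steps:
Mul(Add(944756, 4942488), Add(-800962, t)) = Mul(Add(944756, 4942488), Add(-800962, 3220789)) = Mul(5887244, 2419827) = 14246111986788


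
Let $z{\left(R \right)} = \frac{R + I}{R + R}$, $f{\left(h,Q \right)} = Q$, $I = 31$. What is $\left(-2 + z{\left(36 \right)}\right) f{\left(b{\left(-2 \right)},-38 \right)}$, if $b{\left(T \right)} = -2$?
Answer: $\frac{1463}{36} \approx 40.639$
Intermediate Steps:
$z{\left(R \right)} = \frac{31 + R}{2 R}$ ($z{\left(R \right)} = \frac{R + 31}{R + R} = \frac{31 + R}{2 R}$)
$\left(-2 + z{\left(36 \right)}\right) f{\left(b{\left(-2 \right)},-38 \right)} = \left(-2 + \frac{31 + 36}{2 \cdot 36}\right) \left(-38\right) = \left(-2 + \frac{1}{2} \cdot \frac{1}{36} \cdot 67\right) \left(-38\right) = \left(-2 + \frac{67}{72}\right) \left(-38\right) = \left(- \frac{77}{72}\right) \left(-38\right) = \frac{1463}{36}$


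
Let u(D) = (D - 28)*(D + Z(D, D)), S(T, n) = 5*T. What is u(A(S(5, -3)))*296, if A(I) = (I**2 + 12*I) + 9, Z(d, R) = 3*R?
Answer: 1001905536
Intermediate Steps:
A(I) = 9 + I**2 + 12*I
u(D) = 4*D*(-28 + D) (u(D) = (D - 28)*(D + 3*D) = (-28 + D)*(4*D) = 4*D*(-28 + D))
u(A(S(5, -3)))*296 = (4*(9 + (5*5)**2 + 12*(5*5))*(-28 + (9 + (5*5)**2 + 12*(5*5))))*296 = (4*(9 + 25**2 + 12*25)*(-28 + (9 + 25**2 + 12*25)))*296 = (4*(9 + 625 + 300)*(-28 + (9 + 625 + 300)))*296 = (4*934*(-28 + 934))*296 = (4*934*906)*296 = 3384816*296 = 1001905536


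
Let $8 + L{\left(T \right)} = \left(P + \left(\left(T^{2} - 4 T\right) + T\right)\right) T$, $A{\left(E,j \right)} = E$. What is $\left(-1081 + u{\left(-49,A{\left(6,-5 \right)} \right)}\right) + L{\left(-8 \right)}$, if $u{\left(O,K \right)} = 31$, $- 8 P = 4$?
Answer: $-1758$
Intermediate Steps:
$P = - \frac{1}{2}$ ($P = \left(- \frac{1}{8}\right) 4 = - \frac{1}{2} \approx -0.5$)
$L{\left(T \right)} = -8 + T \left(- \frac{1}{2} + T^{2} - 3 T\right)$ ($L{\left(T \right)} = -8 + \left(- \frac{1}{2} + \left(\left(T^{2} - 4 T\right) + T\right)\right) T = -8 + \left(- \frac{1}{2} + \left(T^{2} - 3 T\right)\right) T = -8 + \left(- \frac{1}{2} + T^{2} - 3 T\right) T = -8 + T \left(- \frac{1}{2} + T^{2} - 3 T\right)$)
$\left(-1081 + u{\left(-49,A{\left(6,-5 \right)} \right)}\right) + L{\left(-8 \right)} = \left(-1081 + 31\right) - \left(4 + 192 + 512\right) = -1050 - 708 = -1758$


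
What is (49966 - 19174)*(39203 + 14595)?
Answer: 1656548016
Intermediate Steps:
(49966 - 19174)*(39203 + 14595) = 30792*53798 = 1656548016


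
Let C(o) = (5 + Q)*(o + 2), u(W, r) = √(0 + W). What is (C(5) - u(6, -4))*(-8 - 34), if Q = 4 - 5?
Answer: -1176 + 42*√6 ≈ -1073.1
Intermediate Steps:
Q = -1
u(W, r) = √W
C(o) = 8 + 4*o (C(o) = (5 - 1)*(o + 2) = 4*(2 + o) = 8 + 4*o)
(C(5) - u(6, -4))*(-8 - 34) = ((8 + 4*5) - √6)*(-8 - 34) = ((8 + 20) - √6)*(-42) = (28 - √6)*(-42) = -1176 + 42*√6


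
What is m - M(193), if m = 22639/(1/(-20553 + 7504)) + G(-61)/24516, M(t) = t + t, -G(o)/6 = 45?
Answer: -134119180443/454 ≈ -2.9542e+8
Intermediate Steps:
G(o) = -270 (G(o) = -6*45 = -270)
M(t) = 2*t
m = -134119005199/454 (m = 22639/(1/(-20553 + 7504)) - 270/24516 = 22639/(1/(-13049)) - 270*1/24516 = 22639/(-1/13049) - 5/454 = 22639*(-13049) - 5/454 = -295416311 - 5/454 = -134119005199/454 ≈ -2.9542e+8)
m - M(193) = -134119005199/454 - 2*193 = -134119005199/454 - 1*386 = -134119005199/454 - 386 = -134119180443/454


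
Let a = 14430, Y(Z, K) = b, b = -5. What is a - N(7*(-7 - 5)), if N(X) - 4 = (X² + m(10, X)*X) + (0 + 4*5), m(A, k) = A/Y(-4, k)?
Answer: 7182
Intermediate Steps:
Y(Z, K) = -5
m(A, k) = -A/5 (m(A, k) = A/(-5) = A*(-⅕) = -A/5)
N(X) = 24 + X² - 2*X (N(X) = 4 + ((X² + (-⅕*10)*X) + (0 + 4*5)) = 4 + ((X² - 2*X) + (0 + 20)) = 4 + ((X² - 2*X) + 20) = 4 + (20 + X² - 2*X) = 24 + X² - 2*X)
a - N(7*(-7 - 5)) = 14430 - (24 + (7*(-7 - 5))² - 14*(-7 - 5)) = 14430 - (24 + (7*(-12))² - 14*(-12)) = 14430 - (24 + (-84)² - 2*(-84)) = 14430 - (24 + 7056 + 168) = 14430 - 1*7248 = 14430 - 7248 = 7182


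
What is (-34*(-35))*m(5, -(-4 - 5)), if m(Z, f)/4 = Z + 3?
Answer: 38080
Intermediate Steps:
m(Z, f) = 12 + 4*Z (m(Z, f) = 4*(Z + 3) = 4*(3 + Z) = 12 + 4*Z)
(-34*(-35))*m(5, -(-4 - 5)) = (-34*(-35))*(12 + 4*5) = 1190*(12 + 20) = 1190*32 = 38080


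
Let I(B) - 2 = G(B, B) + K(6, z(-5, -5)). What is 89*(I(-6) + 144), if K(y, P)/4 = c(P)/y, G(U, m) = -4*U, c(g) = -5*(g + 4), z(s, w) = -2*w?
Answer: 32930/3 ≈ 10977.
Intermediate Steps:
c(g) = -20 - 5*g (c(g) = -5*(4 + g) = -20 - 5*g)
K(y, P) = 4*(-20 - 5*P)/y (K(y, P) = 4*((-20 - 5*P)/y) = 4*(-20 - 5*P)/y)
I(B) = -134/3 - 4*B (I(B) = 2 + (-4*B + 20*(-4 - (-2)*(-5))/6) = 2 + (-4*B + 20*(1/6)*(-4 - 1*10)) = 2 + (-4*B + 20*(1/6)*(-4 - 10)) = 2 + (-4*B + 20*(1/6)*(-14)) = 2 + (-4*B - 140/3) = 2 + (-140/3 - 4*B) = -134/3 - 4*B)
89*(I(-6) + 144) = 89*((-134/3 - 4*(-6)) + 144) = 89*((-134/3 + 24) + 144) = 89*(-62/3 + 144) = 89*(370/3) = 32930/3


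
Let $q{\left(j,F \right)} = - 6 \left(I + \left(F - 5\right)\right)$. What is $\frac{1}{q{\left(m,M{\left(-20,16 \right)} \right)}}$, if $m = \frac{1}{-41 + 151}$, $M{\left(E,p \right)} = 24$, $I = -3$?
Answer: $- \frac{1}{96} \approx -0.010417$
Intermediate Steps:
$m = \frac{1}{110} \approx 0.0090909$
$q{\left(j,F \right)} = 48 - 6 F$ ($q{\left(j,F \right)} = - 6 \left(-3 + \left(F - 5\right)\right) = - 6 \left(-3 + \left(-5 + F\right)\right) = - 6 \left(-8 + F\right) = 48 - 6 F$)
$\frac{1}{q{\left(m,M{\left(-20,16 \right)} \right)}} = \frac{1}{48 - 144} = \frac{1}{-96} = - \frac{1}{96}$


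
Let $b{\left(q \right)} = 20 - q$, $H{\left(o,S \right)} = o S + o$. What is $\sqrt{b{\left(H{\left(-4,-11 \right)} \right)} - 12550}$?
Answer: $i \sqrt{12570} \approx 112.12 i$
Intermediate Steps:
$H{\left(o,S \right)} = o + S o$ ($H{\left(o,S \right)} = S o + o = o + S o$)
$\sqrt{b{\left(H{\left(-4,-11 \right)} \right)} - 12550} = \sqrt{\left(20 - - 4 \left(1 - 11\right)\right) - 12550} = \sqrt{\left(20 - \left(-4\right) \left(-10\right)\right) - 12550} = \sqrt{\left(20 - 40\right) - 12550} = \sqrt{-20 - 12550} = \sqrt{-12570} = i \sqrt{12570}$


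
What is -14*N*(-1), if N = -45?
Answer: -630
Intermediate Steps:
-14*N*(-1) = -14*(-45)*(-1) = 630*(-1) = -630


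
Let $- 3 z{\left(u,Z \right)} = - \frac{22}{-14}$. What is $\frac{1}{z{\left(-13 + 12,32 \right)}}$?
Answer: $- \frac{21}{11} \approx -1.9091$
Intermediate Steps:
$z{\left(u,Z \right)} = - \frac{11}{21}$ ($z{\left(u,Z \right)} = - \frac{\left(-22\right) \frac{1}{-14}}{3} = - \frac{\left(-22\right) \left(- \frac{1}{14}\right)}{3} = \left(- \frac{1}{3}\right) \frac{11}{7} = - \frac{11}{21}$)
$\frac{1}{z{\left(-13 + 12,32 \right)}} = \frac{1}{- \frac{11}{21}} = - \frac{21}{11}$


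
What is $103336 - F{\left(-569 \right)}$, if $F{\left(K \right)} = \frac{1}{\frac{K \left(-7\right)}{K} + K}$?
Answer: $\frac{59521537}{576} \approx 1.0334 \cdot 10^{5}$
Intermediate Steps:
$F{\left(K \right)} = \frac{1}{-7 + K}$ ($F{\left(K \right)} = \frac{1}{\frac{\left(-7\right) K}{K} + K} = \frac{1}{-7 + K}$)
$103336 - F{\left(-569 \right)} = 103336 - \frac{1}{-7 - 569} = 103336 - \frac{1}{-576} = 103336 - - \frac{1}{576} = 103336 + \frac{1}{576} = \frac{59521537}{576}$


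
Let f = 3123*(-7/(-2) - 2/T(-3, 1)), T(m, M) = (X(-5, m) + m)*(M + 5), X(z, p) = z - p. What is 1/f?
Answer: 10/111387 ≈ 8.9777e-5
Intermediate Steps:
T(m, M) = -25 - 5*M (T(m, M) = ((-5 - m) + m)*(M + 5) = -5*(5 + M) = -25 - 5*M)
f = 111387/10 (f = 3123*(-7/(-2) - 2/(-25 - 5*1)) = 3123*(-7*(-½) - 2/(-25 - 5)) = 3123*(7/2 - 2/(-30)) = 3123*(7/2 - 2*(-1/30)) = 3123*(7/2 + 1/15) = 3123*(107/30) = 111387/10 ≈ 11139.)
1/f = 1/(111387/10) = 10/111387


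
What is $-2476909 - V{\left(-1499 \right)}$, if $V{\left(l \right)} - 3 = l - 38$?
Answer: $-2475375$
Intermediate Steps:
$V{\left(l \right)} = -35 + l$ ($V{\left(l \right)} = 3 + \left(l - 38\right) = 3 + \left(-38 + l\right) = -35 + l$)
$-2476909 - V{\left(-1499 \right)} = -2476909 - \left(-35 - 1499\right) = -2476909 - -1534 = -2476909 + 1534 = -2475375$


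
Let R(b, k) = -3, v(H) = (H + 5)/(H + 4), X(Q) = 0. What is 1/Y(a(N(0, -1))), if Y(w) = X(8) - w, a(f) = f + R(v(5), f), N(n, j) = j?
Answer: ¼ ≈ 0.25000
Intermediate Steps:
v(H) = (5 + H)/(4 + H)
a(f) = -3 + f (a(f) = f - 3 = -3 + f)
Y(w) = -w (Y(w) = 0 - w = -w)
1/Y(a(N(0, -1))) = 1/(-(-3 - 1)) = 1/(-1*(-4)) = 1/4 = ¼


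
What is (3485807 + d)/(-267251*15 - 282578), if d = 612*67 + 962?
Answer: -3527773/4291343 ≈ -0.82207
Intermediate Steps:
d = 41966 (d = 41004 + 962 = 41966)
(3485807 + d)/(-267251*15 - 282578) = (3485807 + 41966)/(-267251*15 - 282578) = 3527773/(-4008765 - 282578) = 3527773/(-4291343) = 3527773*(-1/4291343) = -3527773/4291343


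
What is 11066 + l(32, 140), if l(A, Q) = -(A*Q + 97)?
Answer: 6489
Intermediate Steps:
l(A, Q) = -97 - A*Q (l(A, Q) = -(97 + A*Q) = -97 - A*Q)
11066 + l(32, 140) = 11066 + (-97 - 1*32*140) = 11066 + (-97 - 4480) = 11066 - 4577 = 6489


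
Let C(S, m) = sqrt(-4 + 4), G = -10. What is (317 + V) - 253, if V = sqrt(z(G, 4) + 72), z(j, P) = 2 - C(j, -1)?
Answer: 64 + sqrt(74) ≈ 72.602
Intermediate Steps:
C(S, m) = 0 (C(S, m) = sqrt(0) = 0)
z(j, P) = 2 (z(j, P) = 2 - 1*0 = 2 + 0 = 2)
V = sqrt(74) (V = sqrt(2 + 72) = sqrt(74) ≈ 8.6023)
(317 + V) - 253 = (317 + sqrt(74)) - 253 = 64 + sqrt(74)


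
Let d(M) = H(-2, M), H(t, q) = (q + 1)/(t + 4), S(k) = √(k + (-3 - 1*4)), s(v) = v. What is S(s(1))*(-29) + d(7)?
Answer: 4 - 29*I*√6 ≈ 4.0 - 71.035*I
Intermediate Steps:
S(k) = √(-7 + k) (S(k) = √(k + (-3 - 4)) = √(k - 7) = √(-7 + k))
H(t, q) = (1 + q)/(4 + t)
d(M) = ½ + M/2 (d(M) = (1 + M)/(4 - 2) = (1 + M)/2 = ½ + M/2)
S(s(1))*(-29) + d(7) = √(-7 + 1)*(-29) + (½ + (½)*7) = √(-6)*(-29) + (½ + 7/2) = (I*√6)*(-29) + 4 = -29*I*√6 + 4 = 4 - 29*I*√6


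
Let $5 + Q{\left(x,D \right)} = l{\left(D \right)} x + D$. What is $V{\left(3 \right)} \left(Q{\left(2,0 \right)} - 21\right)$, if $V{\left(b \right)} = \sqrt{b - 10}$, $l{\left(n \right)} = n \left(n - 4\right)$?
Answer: $- 26 i \sqrt{7} \approx - 68.79 i$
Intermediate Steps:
$l{\left(n \right)} = n \left(-4 + n\right)$
$V{\left(b \right)} = \sqrt{-10 + b}$
$Q{\left(x,D \right)} = -5 + D + D x \left(-4 + D\right)$ ($Q{\left(x,D \right)} = -5 + \left(D \left(-4 + D\right) x + D\right) = -5 + \left(D x \left(-4 + D\right) + D\right) = -5 + \left(D + D x \left(-4 + D\right)\right) = -5 + D + D x \left(-4 + D\right)$)
$V{\left(3 \right)} \left(Q{\left(2,0 \right)} - 21\right) = \sqrt{-10 + 3} \left(\left(-5 + 0 + 0 \cdot 2 \left(-4 + 0\right)\right) - 21\right) = \sqrt{-7} \left(\left(-5 + 0 + 0 \cdot 2 \left(-4\right)\right) - 21\right) = i \sqrt{7} \left(\left(-5 + 0 + 0\right) - 21\right) = i \sqrt{7} \left(-5 - 21\right) = i \sqrt{7} \left(-26\right) = - 26 i \sqrt{7}$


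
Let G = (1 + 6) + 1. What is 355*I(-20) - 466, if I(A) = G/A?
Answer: -608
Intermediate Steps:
G = 8 (G = 7 + 1 = 8)
I(A) = 8/A
355*I(-20) - 466 = 355*(8/(-20)) - 466 = 355*(8*(-1/20)) - 466 = 355*(-⅖) - 466 = -142 - 466 = -608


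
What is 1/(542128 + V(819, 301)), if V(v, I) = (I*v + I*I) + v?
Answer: 1/880067 ≈ 1.1363e-6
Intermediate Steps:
V(v, I) = v + I² + I*v (V(v, I) = (I*v + I²) + v = (I² + I*v) + v = v + I² + I*v)
1/(542128 + V(819, 301)) = 1/(542128 + (819 + 301² + 301*819)) = 1/(542128 + (819 + 90601 + 246519)) = 1/(542128 + 337939) = 1/880067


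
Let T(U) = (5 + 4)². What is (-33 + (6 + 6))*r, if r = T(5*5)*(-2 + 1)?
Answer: 1701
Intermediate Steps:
T(U) = 81 (T(U) = 9² = 81)
r = -81 (r = 81*(-2 + 1) = 81*(-1) = -81)
(-33 + (6 + 6))*r = (-33 + (6 + 6))*(-81) = (-33 + 12)*(-81) = -21*(-81) = 1701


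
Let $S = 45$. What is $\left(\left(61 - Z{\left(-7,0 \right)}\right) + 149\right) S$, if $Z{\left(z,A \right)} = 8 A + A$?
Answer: $9450$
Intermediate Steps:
$Z{\left(z,A \right)} = 9 A$
$\left(\left(61 - Z{\left(-7,0 \right)}\right) + 149\right) S = \left(\left(61 - 9 \cdot 0\right) + 149\right) 45 = \left(\left(61 - 0\right) + 149\right) 45 = \left(\left(61 + 0\right) + 149\right) 45 = \left(61 + 149\right) 45 = 210 \cdot 45 = 9450$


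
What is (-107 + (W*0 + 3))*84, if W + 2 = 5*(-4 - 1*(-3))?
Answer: -8736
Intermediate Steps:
W = -7 (W = -2 + 5*(-4 - 1*(-3)) = -2 + 5*(-4 + 3) = -2 + 5*(-1) = -2 - 5 = -7)
(-107 + (W*0 + 3))*84 = (-107 + (-7*0 + 3))*84 = (-107 + (0 + 3))*84 = (-107 + 3)*84 = -104*84 = -8736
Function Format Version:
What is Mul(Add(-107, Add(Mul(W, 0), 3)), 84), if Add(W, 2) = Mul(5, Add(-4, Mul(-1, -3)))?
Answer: -8736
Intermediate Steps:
W = -7 (W = Add(-2, Mul(5, Add(-4, Mul(-1, -3)))) = Add(-2, Mul(5, Add(-4, 3))) = Add(-2, Mul(5, -1)) = Add(-2, -5) = -7)
Mul(Add(-107, Add(Mul(W, 0), 3)), 84) = Mul(Add(-107, Add(Mul(-7, 0), 3)), 84) = Mul(Add(-107, Add(0, 3)), 84) = Mul(Add(-107, 3), 84) = Mul(-104, 84) = -8736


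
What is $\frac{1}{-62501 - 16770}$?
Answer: $- \frac{1}{79271} \approx -1.2615 \cdot 10^{-5}$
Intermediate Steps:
$\frac{1}{-62501 - 16770} = \frac{1}{-79271} = - \frac{1}{79271}$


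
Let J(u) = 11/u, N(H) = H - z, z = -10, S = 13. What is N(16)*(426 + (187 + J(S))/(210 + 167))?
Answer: 4180536/377 ≈ 11089.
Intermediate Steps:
N(H) = 10 + H (N(H) = H - 1*(-10) = H + 10 = 10 + H)
N(16)*(426 + (187 + J(S))/(210 + 167)) = (10 + 16)*(426 + (187 + 11/13)/(210 + 167)) = 26*(426 + (187 + 11*(1/13))/377) = 26*(426 + (187 + 11/13)*(1/377)) = 26*(426 + (2442/13)*(1/377)) = 26*(426 + 2442/4901) = 26*(2090268/4901) = 4180536/377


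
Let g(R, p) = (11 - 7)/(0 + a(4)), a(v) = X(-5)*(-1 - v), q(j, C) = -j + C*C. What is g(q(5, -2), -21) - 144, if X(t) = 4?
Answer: -721/5 ≈ -144.20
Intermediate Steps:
q(j, C) = C² - j (q(j, C) = -j + C² = C² - j)
a(v) = -4 - 4*v (a(v) = 4*(-1 - v) = -4 - 4*v)
g(R, p) = -⅕ (g(R, p) = (11 - 7)/(0 + (-4 - 4*4)) = 4/(0 + (-4 - 16)) = 4/(0 - 20) = 4/(-20) = 4*(-1/20) = -⅕)
g(q(5, -2), -21) - 144 = -⅕ - 144 = -721/5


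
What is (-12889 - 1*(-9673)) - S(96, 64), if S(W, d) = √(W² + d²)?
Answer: -3216 - 32*√13 ≈ -3331.4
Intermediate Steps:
(-12889 - 1*(-9673)) - S(96, 64) = (-12889 - 1*(-9673)) - √(96² + 64²) = (-12889 + 9673) - √(9216 + 4096) = -3216 - √13312 = -3216 - 32*√13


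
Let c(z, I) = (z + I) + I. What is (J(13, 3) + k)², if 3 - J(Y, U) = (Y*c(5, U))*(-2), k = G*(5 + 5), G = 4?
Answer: 108241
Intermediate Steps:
k = 40 (k = 4*(5 + 5) = 4*10 = 40)
c(z, I) = z + 2*I (c(z, I) = (I + z) + I = z + 2*I)
J(Y, U) = 3 + 2*Y*(5 + 2*U) (J(Y, U) = 3 - Y*(5 + 2*U)*(-2) = 3 - (-2)*Y*(5 + 2*U) = 3 + 2*Y*(5 + 2*U))
(J(13, 3) + k)² = ((3 + 2*13*(5 + 2*3)) + 40)² = ((3 + 2*13*(5 + 6)) + 40)² = ((3 + 2*13*11) + 40)² = ((3 + 286) + 40)² = (289 + 40)² = 329² = 108241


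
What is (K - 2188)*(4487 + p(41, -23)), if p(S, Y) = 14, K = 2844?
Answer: 2952656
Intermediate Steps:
(K - 2188)*(4487 + p(41, -23)) = (2844 - 2188)*(4487 + 14) = 656*4501 = 2952656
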